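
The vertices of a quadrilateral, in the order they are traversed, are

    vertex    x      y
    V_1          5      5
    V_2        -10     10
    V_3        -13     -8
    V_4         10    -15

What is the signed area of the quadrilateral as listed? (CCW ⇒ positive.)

Apply Gauss's area formula: 2A = Σ (x_i·y_{i+1} − x_{i+1}·y_i), indices taken mod 4.
Σ = (100) + (210) + (275) + (125) = 710
Signed area = Σ/2 = 355 (positive ⇒ counter-clockwise traversal).

355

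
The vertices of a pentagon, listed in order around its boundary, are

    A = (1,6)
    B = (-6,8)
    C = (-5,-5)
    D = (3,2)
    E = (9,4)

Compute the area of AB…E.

81.5

Cross-terms: 44, 70, 5, -6, 50  ⇒  Σ = 163
Area = |Σ|/2 = 81.5.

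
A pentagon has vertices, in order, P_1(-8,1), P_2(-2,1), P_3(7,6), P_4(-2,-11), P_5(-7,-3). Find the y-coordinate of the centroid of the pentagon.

-103/48

Apply the shoelace formula. First the cross-terms c_i = x_i·y_{i+1} − x_{i+1}·y_i:
  -6, -19, -65, -71, -31  ⇒  2A = -192, A = -96.
Then Σ (y_i + y_{i+1})·c_i = 1236, so ȳ = 1236 / (6·(-96)) = -103/48.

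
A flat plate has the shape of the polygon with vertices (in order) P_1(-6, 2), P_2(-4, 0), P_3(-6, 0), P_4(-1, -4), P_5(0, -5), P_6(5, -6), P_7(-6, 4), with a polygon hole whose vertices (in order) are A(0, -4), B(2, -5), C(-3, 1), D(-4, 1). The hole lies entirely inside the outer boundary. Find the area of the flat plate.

23

Outer boundary:
Apply the shoelace (surveyor's) formula: 2A = Σ (x_i·y_{i+1} − x_{i+1}·y_i), indices taken mod 7.
P_1→P_2: (-6)(0) − (-4)(2) = 8
P_2→P_3: (-4)(0) − (-6)(0) = 0
P_3→P_4: (-6)(-4) − (-1)(0) = 24
P_4→P_5: (-1)(-5) − (0)(-4) = 5
P_5→P_6: (0)(-6) − (5)(-5) = 25
P_6→P_7: (5)(4) − (-6)(-6) = -16
P_7→P_1: (-6)(2) − (-6)(4) = 12
Σ = 58
Area = |Σ|/2 = 29.
Hole:
Σ = (8) + (-13) + (1) + (16) = 12
Area = |Σ|/2 = 6.
Net area = 29 − 6 = 23.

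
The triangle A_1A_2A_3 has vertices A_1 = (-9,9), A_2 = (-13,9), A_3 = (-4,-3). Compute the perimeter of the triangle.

|A_1A_2| = √((-4)² + (0)²) = √16 = 4
|A_2A_3| = √((9)² + (-12)²) = √225 = 15
|A_3A_1| = √((-5)² + (12)²) = √169 = 13
Perimeter = 4 + 15 + 13 = 32.

32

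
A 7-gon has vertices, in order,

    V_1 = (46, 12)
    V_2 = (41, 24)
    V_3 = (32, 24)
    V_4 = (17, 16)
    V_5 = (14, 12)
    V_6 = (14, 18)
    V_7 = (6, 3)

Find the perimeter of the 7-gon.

|V_1V_2| = √((-5)² + (12)²) = √169 = 13
|V_2V_3| = √((-9)² + (0)²) = √81 = 9
|V_3V_4| = √((-15)² + (-8)²) = √289 = 17
|V_4V_5| = √((-3)² + (-4)²) = √25 = 5
|V_5V_6| = √((0)² + (6)²) = √36 = 6
|V_6V_7| = √((-8)² + (-15)²) = √289 = 17
|V_7V_1| = √((40)² + (9)²) = √1681 = 41
Perimeter = 13 + 9 + 17 + 5 + 6 + 17 + 41 = 108.

108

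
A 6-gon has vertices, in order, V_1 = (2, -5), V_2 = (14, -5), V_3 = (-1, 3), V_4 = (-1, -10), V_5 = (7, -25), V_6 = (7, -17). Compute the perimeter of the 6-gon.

|V_1V_2| = √((12)² + (0)²) = √144 = 12
|V_2V_3| = √((-15)² + (8)²) = √289 = 17
|V_3V_4| = √((0)² + (-13)²) = √169 = 13
|V_4V_5| = √((8)² + (-15)²) = √289 = 17
|V_5V_6| = √((0)² + (8)²) = √64 = 8
|V_6V_1| = √((-5)² + (12)²) = √169 = 13
Perimeter = 12 + 17 + 13 + 17 + 8 + 13 = 80.

80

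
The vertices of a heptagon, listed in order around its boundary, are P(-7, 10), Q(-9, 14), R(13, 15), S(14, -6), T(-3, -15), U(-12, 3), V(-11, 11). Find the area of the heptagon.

Apply the surveyor's formula: 2A = Σ (x_i·y_{i+1} − x_{i+1}·y_i), indices taken mod 7.
Cross-terms: -8, -317, -288, -228, -189, -99, -33  ⇒  Σ = -1162
Area = |Σ|/2 = 581.

581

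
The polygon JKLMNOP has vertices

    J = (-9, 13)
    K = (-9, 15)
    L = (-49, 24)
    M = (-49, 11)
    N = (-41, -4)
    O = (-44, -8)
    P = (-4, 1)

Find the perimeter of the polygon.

132

|JK| = √((0)² + (2)²) = √4 = 2
|KL| = √((-40)² + (9)²) = √1681 = 41
|LM| = √((0)² + (-13)²) = √169 = 13
|MN| = √((8)² + (-15)²) = √289 = 17
|NO| = √((-3)² + (-4)²) = √25 = 5
|OP| = √((40)² + (9)²) = √1681 = 41
|PJ| = √((-5)² + (12)²) = √169 = 13
Perimeter = 2 + 41 + 13 + 17 + 5 + 41 + 13 = 132.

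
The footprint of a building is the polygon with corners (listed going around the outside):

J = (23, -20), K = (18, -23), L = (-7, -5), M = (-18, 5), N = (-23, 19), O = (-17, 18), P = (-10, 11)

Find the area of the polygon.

Apply Gauss's area formula: 2A = Σ (x_i·y_{i+1} − x_{i+1}·y_i), indices taken mod 7.
Σ = (-169) + (-251) + (-125) + (-227) + (-91) + (-7) + (-53) = -923
Area = |Σ|/2 = 461.5.

461.5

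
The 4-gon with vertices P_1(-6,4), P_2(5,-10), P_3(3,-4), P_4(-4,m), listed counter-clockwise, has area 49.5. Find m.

9

Write out the shoelace sum; only the two edges meeting at P_4 involve m:
2·Area = [(3·m − (-4)·(-4)) + ((-4)·4 − (-6)·m)] + 50
       = 9·m + 18 = 99
⇒ m = 9.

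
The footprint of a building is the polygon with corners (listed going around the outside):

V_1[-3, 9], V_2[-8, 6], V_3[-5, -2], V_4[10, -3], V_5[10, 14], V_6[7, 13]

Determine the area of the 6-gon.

Apply the surveyor's formula: 2A = Σ (x_i·y_{i+1} − x_{i+1}·y_i), indices taken mod 6.
Σ = (54) + (46) + (35) + (170) + (32) + (102) = 439
Area = |Σ|/2 = 219.5.

219.5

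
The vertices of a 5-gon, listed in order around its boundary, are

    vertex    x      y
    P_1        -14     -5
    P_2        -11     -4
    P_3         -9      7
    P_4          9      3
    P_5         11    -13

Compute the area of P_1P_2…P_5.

294.5

Σ = (1) + (-113) + (-90) + (-150) + (-237) = -589
Area = |Σ|/2 = 294.5.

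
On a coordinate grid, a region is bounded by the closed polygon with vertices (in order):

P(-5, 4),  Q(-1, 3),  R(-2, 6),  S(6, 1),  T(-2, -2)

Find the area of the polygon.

38.5

Apply the shoelace (surveyor's) formula: 2A = Σ (x_i·y_{i+1} − x_{i+1}·y_i), indices taken mod 5.
Σ = (-11) + (0) + (-38) + (-10) + (-18) = -77
Area = |Σ|/2 = 38.5.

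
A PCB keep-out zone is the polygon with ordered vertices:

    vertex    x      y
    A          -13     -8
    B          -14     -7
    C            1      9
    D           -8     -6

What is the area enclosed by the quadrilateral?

44

Apply Gauss's area formula: 2A = Σ (x_i·y_{i+1} − x_{i+1}·y_i), indices taken mod 4.
Σ = (-21) + (-119) + (66) + (-14) = -88
Area = |Σ|/2 = 44.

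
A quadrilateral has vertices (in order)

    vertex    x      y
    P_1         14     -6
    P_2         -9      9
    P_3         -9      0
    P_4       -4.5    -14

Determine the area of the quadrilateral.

251

P_1→P_2: (14)(9) − (-9)(-6) = 72
P_2→P_3: (-9)(0) − (-9)(9) = 81
P_3→P_4: (-9)(-14) − (-4.5)(0) = 126
P_4→P_1: (-4.5)(-6) − (14)(-14) = 223
Σ = 502
Area = |Σ|/2 = 251.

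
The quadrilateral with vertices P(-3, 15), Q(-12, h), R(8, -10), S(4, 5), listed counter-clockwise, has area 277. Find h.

The doubled signed area Σ (x_i y_{i+1} − x_{i+1} y_i) is linear in h.
With h=0 it equals 455; the coefficient of h is -11 (from the two edges through Q).
So -11·h + 455 = 2·277 = 554 ⇒ h = -9.

-9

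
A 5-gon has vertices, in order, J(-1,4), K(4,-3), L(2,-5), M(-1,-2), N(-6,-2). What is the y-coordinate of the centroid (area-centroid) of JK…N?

-25/36

Apply Gauss's area formula. First the cross-terms c_i = x_i·y_{i+1} − x_{i+1}·y_i:
  -13, -14, -9, -10, -26  ⇒  2A = -72, A = -36.
Then Σ (y_i + y_{i+1})·c_i = 150, so ȳ = 150 / (6·(-36)) = -25/36.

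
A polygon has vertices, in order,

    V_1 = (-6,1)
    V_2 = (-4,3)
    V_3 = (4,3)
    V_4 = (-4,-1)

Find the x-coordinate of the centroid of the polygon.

Apply the shoelace formula. First the cross-terms c_i = x_i·y_{i+1} − x_{i+1}·y_i:
  -14, -24, 8, -10  ⇒  2A = -40, A = -20.
Then Σ (x_i + x_{i+1})·c_i = 240, so x̄ = 240 / (6·(-20)) = -2.

-2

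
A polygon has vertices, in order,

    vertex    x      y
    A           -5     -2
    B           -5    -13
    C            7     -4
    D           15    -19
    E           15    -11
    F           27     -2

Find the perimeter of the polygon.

|AB| = √((0)² + (-11)²) = √121 = 11
|BC| = √((12)² + (9)²) = √225 = 15
|CD| = √((8)² + (-15)²) = √289 = 17
|DE| = √((0)² + (8)²) = √64 = 8
|EF| = √((12)² + (9)²) = √225 = 15
|FA| = √((-32)² + (0)²) = √1024 = 32
Perimeter = 11 + 15 + 17 + 8 + 15 + 32 = 98.

98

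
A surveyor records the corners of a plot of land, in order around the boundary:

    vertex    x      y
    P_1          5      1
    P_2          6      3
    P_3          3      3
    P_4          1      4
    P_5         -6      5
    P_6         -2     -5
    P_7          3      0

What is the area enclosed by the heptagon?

Apply the shoelace (surveyor's) formula: 2A = Σ (x_i·y_{i+1} − x_{i+1}·y_i), indices taken mod 7.
Σ = (9) + (9) + (9) + (29) + (40) + (15) + (3) = 114
Area = |Σ|/2 = 57.

57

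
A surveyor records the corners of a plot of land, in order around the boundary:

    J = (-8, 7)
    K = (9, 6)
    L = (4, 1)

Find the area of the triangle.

Apply the shoelace (surveyor's) formula: 2A = Σ (x_i·y_{i+1} − x_{i+1}·y_i), indices taken mod 3.
J→K: (-8)(6) − (9)(7) = -111
K→L: (9)(1) − (4)(6) = -15
L→J: (4)(7) − (-8)(1) = 36
Σ = -90
Area = |Σ|/2 = 45.

45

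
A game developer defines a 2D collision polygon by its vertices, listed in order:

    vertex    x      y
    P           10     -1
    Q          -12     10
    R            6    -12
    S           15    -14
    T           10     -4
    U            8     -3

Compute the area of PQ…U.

186

Apply the shoelace formula: 2A = Σ (x_i·y_{i+1} − x_{i+1}·y_i), indices taken mod 6.
P→Q: (10)(10) − (-12)(-1) = 88
Q→R: (-12)(-12) − (6)(10) = 84
R→S: (6)(-14) − (15)(-12) = 96
S→T: (15)(-4) − (10)(-14) = 80
T→U: (10)(-3) − (8)(-4) = 2
U→P: (8)(-1) − (10)(-3) = 22
Σ = 372
Area = |Σ|/2 = 186.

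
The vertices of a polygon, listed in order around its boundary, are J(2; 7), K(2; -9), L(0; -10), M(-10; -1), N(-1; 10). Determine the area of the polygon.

140

Apply Gauss's area formula: 2A = Σ (x_i·y_{i+1} − x_{i+1}·y_i), indices taken mod 5.
Σ = (-32) + (-20) + (-100) + (-101) + (-27) = -280
Area = |Σ|/2 = 140.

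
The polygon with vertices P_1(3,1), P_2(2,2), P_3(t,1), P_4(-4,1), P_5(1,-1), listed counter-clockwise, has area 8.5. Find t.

Write out the shoelace sum; only the two edges meeting at P_3 involve t:
2·Area = [(2·1 − t·2) + (t·1 − (-4)·1)] + 11
       = -1·t + 17 = 17
⇒ t = 0.

0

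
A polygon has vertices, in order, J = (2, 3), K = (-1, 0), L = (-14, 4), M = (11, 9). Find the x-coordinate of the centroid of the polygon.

Apply the shoelace (surveyor's) formula. First the cross-terms c_i = x_i·y_{i+1} − x_{i+1}·y_i:
  3, -4, -170, 15  ⇒  2A = -156, A = -78.
Then Σ (x_i + x_{i+1})·c_i = 768, so x̄ = 768 / (6·(-78)) = -64/39.

-64/39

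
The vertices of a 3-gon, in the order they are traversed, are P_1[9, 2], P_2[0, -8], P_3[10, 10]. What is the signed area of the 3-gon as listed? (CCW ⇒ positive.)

Apply the shoelace (surveyor's) formula: 2A = Σ (x_i·y_{i+1} − x_{i+1}·y_i), indices taken mod 3.
Σ = (-72) + (80) + (-70) = -62
Signed area = Σ/2 = -31 (negative ⇒ clockwise traversal).

-31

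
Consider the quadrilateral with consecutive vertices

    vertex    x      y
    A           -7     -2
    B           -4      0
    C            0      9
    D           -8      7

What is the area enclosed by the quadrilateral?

Σ = (-8) + (-36) + (72) + (65) = 93
Area = |Σ|/2 = 46.5.

46.5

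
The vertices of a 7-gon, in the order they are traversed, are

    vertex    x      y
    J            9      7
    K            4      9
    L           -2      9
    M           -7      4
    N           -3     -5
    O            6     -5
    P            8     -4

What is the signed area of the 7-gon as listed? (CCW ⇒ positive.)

Apply Gauss's area formula: 2A = Σ (x_i·y_{i+1} − x_{i+1}·y_i), indices taken mod 7.
J→K: (9)(9) − (4)(7) = 53
K→L: (4)(9) − (-2)(9) = 54
L→M: (-2)(4) − (-7)(9) = 55
M→N: (-7)(-5) − (-3)(4) = 47
N→O: (-3)(-5) − (6)(-5) = 45
O→P: (6)(-4) − (8)(-5) = 16
P→J: (8)(7) − (9)(-4) = 92
Σ = 362
Signed area = Σ/2 = 181 (positive ⇒ counter-clockwise traversal).

181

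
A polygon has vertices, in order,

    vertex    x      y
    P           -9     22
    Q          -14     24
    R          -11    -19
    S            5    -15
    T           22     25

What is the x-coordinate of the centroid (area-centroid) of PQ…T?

Apply the shoelace formula. First the cross-terms c_i = x_i·y_{i+1} − x_{i+1}·y_i:
  92, 530, 260, 455, 709  ⇒  2A = 2046, A = 1023.
Then Σ (x_i + x_{i+1})·c_i = 4576, so x̄ = 4576 / (6·1023) = 208/279.

208/279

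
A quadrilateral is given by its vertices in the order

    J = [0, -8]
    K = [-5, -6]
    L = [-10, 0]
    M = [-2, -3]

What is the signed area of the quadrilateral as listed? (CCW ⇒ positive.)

-27

Apply the shoelace formula: 2A = Σ (x_i·y_{i+1} − x_{i+1}·y_i), indices taken mod 4.
Cross-terms: -40, -60, 30, 16  ⇒  Σ = -54
Signed area = Σ/2 = -27 (negative ⇒ clockwise traversal).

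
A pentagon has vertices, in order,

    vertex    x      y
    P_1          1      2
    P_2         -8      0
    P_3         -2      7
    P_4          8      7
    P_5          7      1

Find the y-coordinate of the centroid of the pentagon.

Apply the shoelace (surveyor's) formula. First the cross-terms c_i = x_i·y_{i+1} − x_{i+1}·y_i:
  16, -56, -70, -41, 13  ⇒  2A = -138, A = -69.
Then Σ (y_i + y_{i+1})·c_i = -1629, so ȳ = -1629 / (6·(-69)) = 181/46.

181/46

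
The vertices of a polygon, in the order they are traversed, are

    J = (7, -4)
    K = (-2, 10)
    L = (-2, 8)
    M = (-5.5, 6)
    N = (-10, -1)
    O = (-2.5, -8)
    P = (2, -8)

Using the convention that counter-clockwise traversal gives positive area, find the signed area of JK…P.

162.5

Apply Gauss's area formula: 2A = Σ (x_i·y_{i+1} − x_{i+1}·y_i), indices taken mod 7.
Σ = (62) + (4) + (32) + (65.5) + (77.5) + (36) + (48) = 325
Signed area = Σ/2 = 162.5 (positive ⇒ counter-clockwise traversal).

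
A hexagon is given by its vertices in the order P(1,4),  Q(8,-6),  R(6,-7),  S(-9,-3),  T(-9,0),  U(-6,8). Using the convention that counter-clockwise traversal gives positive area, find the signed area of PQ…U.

-135

Σ = (-38) + (-20) + (-81) + (-27) + (-72) + (-32) = -270
Signed area = Σ/2 = -135 (negative ⇒ clockwise traversal).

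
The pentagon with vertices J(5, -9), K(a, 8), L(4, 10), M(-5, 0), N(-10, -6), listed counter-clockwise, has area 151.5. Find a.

5

Write out the shoelace sum; only the two edges meeting at K involve a:
2·Area = [(5·8 − a·(-9)) + (a·10 − 4·8)] + 200
       = 19·a + 208 = 303
⇒ a = 5.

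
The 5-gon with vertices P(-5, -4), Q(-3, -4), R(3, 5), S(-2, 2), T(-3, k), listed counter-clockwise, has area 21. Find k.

Write out the shoelace sum; only the two edges meeting at T involve k:
2·Area = [((-2)·k − (-3)·2) + ((-3)·(-4) − (-5)·k)] + 21
       = 3·k + 39 = 42
⇒ k = 1.

1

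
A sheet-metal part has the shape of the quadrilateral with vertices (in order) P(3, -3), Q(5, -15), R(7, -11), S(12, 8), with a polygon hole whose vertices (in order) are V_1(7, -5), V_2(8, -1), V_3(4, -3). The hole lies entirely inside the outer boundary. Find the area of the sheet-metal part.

Outer boundary:
Σ = (-30) + (50) + (188) + (-60) = 148
Area = |Σ|/2 = 74.
Hole:
Apply the shoelace formula: 2A = Σ (x_i·y_{i+1} − x_{i+1}·y_i), indices taken mod 3.
Σ = (33) + (-20) + (1) = 14
Area = |Σ|/2 = 7.
Net area = 74 − 7 = 67.

67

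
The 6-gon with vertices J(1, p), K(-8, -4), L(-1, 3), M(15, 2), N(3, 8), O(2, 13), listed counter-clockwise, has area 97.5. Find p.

15

The doubled signed area Σ (x_i y_{i+1} − x_{i+1} y_i) is linear in p.
With p=0 it equals 45; the coefficient of p is 10 (from the two edges through J).
So 10·p + 45 = 2·97.5 = 195 ⇒ p = 15.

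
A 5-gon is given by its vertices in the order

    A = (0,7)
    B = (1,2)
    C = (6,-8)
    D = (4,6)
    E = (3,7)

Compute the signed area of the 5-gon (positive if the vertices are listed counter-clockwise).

36

Apply the shoelace (surveyor's) formula: 2A = Σ (x_i·y_{i+1} − x_{i+1}·y_i), indices taken mod 5.
Σ = (-7) + (-20) + (68) + (10) + (21) = 72
Signed area = Σ/2 = 36 (positive ⇒ counter-clockwise traversal).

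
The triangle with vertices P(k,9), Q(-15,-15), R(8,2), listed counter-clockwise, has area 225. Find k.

The doubled signed area Σ (x_i y_{i+1} − x_{i+1} y_i) is linear in k.
With k=0 it equals 297; the coefficient of k is -17 (from the two edges through P).
So -17·k + 297 = 2·225 = 450 ⇒ k = -9.

-9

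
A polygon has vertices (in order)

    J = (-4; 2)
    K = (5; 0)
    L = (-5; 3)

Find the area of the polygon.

Σ = (-10) + (15) + (2) = 7
Area = |Σ|/2 = 3.5.

3.5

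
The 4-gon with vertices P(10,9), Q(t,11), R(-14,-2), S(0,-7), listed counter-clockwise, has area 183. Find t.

6

Write out the shoelace sum; only the two edges meeting at Q involve t:
2·Area = [(10·11 − t·9) + (t·(-2) − (-14)·11)] + 168
       = -11·t + 432 = 366
⇒ t = 6.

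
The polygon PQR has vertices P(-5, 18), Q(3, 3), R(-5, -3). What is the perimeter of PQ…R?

|PQ| = √((8)² + (-15)²) = √289 = 17
|QR| = √((-8)² + (-6)²) = √100 = 10
|RP| = √((0)² + (21)²) = √441 = 21
Perimeter = 17 + 10 + 21 = 48.

48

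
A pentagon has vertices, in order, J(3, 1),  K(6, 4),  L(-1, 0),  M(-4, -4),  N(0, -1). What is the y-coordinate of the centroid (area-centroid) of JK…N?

Apply the shoelace formula. First the cross-terms c_i = x_i·y_{i+1} − x_{i+1}·y_i:
  6, 4, 4, 4, 3  ⇒  2A = 21, A = 10.5.
Then Σ (y_i + y_{i+1})·c_i = 10, so ȳ = 10 / (6·10.5) = 10/63.

10/63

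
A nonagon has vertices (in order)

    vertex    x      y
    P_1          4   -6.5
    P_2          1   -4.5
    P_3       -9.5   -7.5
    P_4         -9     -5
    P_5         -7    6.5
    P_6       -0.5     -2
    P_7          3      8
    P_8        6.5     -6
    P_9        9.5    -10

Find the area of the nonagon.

Apply the shoelace (surveyor's) formula: 2A = Σ (x_i·y_{i+1} − x_{i+1}·y_i), indices taken mod 9.
Cross-terms: -11.5, -50.25, -20, -93.5, 17.25, 2, -70, -8, -21.75  ⇒  Σ = -255.75
Area = |Σ|/2 = 127.875.

127.875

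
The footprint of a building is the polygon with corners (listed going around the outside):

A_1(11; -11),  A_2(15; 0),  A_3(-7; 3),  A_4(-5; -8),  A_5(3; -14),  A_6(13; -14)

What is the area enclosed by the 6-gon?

263

Cross-terms: 165, 45, 71, 94, 140, 11  ⇒  Σ = 526
Area = |Σ|/2 = 263.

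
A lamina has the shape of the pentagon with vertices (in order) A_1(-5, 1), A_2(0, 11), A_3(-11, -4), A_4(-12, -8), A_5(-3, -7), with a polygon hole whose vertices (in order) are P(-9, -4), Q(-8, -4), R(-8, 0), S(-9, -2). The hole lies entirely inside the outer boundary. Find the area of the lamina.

Outer boundary:
Apply the surveyor's formula: 2A = Σ (x_i·y_{i+1} − x_{i+1}·y_i), indices taken mod 5.
A_1→A_2: (-5)(11) − (0)(1) = -55
A_2→A_3: (0)(-4) − (-11)(11) = 121
A_3→A_4: (-11)(-8) − (-12)(-4) = 40
A_4→A_5: (-12)(-7) − (-3)(-8) = 60
A_5→A_1: (-3)(1) − (-5)(-7) = -38
Σ = 128
Area = |Σ|/2 = 64.
Hole:
P→Q: (-9)(-4) − (-8)(-4) = 4
Q→R: (-8)(0) − (-8)(-4) = -32
R→S: (-8)(-2) − (-9)(0) = 16
S→P: (-9)(-4) − (-9)(-2) = 18
Σ = 6
Area = |Σ|/2 = 3.
Net area = 64 − 3 = 61.

61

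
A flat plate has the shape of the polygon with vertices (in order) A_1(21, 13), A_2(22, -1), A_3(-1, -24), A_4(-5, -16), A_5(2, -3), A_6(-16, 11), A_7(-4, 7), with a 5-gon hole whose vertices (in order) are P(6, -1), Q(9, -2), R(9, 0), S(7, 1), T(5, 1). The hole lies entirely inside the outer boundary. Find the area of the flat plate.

Outer boundary:
Apply Gauss's area formula: 2A = Σ (x_i·y_{i+1} − x_{i+1}·y_i), indices taken mod 7.
Σ = (-307) + (-529) + (-104) + (47) + (-26) + (-68) + (-199) = -1186
Area = |Σ|/2 = 593.
Hole:
Apply the shoelace formula: 2A = Σ (x_i·y_{i+1} − x_{i+1}·y_i), indices taken mod 5.
P→Q: (6)(-2) − (9)(-1) = -3
Q→R: (9)(0) − (9)(-2) = 18
R→S: (9)(1) − (7)(0) = 9
S→T: (7)(1) − (5)(1) = 2
T→P: (5)(-1) − (6)(1) = -11
Σ = 15
Area = |Σ|/2 = 7.5.
Net area = 593 − 7.5 = 585.5.

585.5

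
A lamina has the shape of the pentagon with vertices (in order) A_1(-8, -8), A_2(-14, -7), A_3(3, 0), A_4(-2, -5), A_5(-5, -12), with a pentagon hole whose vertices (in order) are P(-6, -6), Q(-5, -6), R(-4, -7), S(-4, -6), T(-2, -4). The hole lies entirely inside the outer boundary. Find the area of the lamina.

51

Outer boundary:
Apply the shoelace formula: 2A = Σ (x_i·y_{i+1} − x_{i+1}·y_i), indices taken mod 5.
A_1→A_2: (-8)(-7) − (-14)(-8) = -56
A_2→A_3: (-14)(0) − (3)(-7) = 21
A_3→A_4: (3)(-5) − (-2)(0) = -15
A_4→A_5: (-2)(-12) − (-5)(-5) = -1
A_5→A_1: (-5)(-8) − (-8)(-12) = -56
Σ = -107
Area = |Σ|/2 = 53.5.
Hole:
Apply Gauss's area formula: 2A = Σ (x_i·y_{i+1} − x_{i+1}·y_i), indices taken mod 5.
Σ = (6) + (11) + (-4) + (4) + (-12) = 5
Area = |Σ|/2 = 2.5.
Net area = 53.5 − 2.5 = 51.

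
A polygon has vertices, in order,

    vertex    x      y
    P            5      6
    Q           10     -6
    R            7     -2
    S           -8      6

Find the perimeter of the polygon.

|PQ| = √((5)² + (-12)²) = √169 = 13
|QR| = √((-3)² + (4)²) = √25 = 5
|RS| = √((-15)² + (8)²) = √289 = 17
|SP| = √((13)² + (0)²) = √169 = 13
Perimeter = 13 + 5 + 17 + 13 = 48.

48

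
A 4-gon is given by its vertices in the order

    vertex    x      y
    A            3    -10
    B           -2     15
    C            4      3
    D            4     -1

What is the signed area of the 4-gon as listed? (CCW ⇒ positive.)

-47

Σ = (25) + (-66) + (-16) + (-37) = -94
Signed area = Σ/2 = -47 (negative ⇒ clockwise traversal).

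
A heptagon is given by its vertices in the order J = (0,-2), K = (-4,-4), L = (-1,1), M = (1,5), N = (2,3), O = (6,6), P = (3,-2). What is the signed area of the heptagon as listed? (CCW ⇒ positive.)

-35.5

Apply the shoelace formula: 2A = Σ (x_i·y_{i+1} − x_{i+1}·y_i), indices taken mod 7.
J→K: (0)(-4) − (-4)(-2) = -8
K→L: (-4)(1) − (-1)(-4) = -8
L→M: (-1)(5) − (1)(1) = -6
M→N: (1)(3) − (2)(5) = -7
N→O: (2)(6) − (6)(3) = -6
O→P: (6)(-2) − (3)(6) = -30
P→J: (3)(-2) − (0)(-2) = -6
Σ = -71
Signed area = Σ/2 = -35.5 (negative ⇒ clockwise traversal).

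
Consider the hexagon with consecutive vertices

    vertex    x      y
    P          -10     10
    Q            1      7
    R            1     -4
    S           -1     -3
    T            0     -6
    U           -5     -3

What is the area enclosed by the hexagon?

101

Apply the shoelace (surveyor's) formula: 2A = Σ (x_i·y_{i+1} − x_{i+1}·y_i), indices taken mod 6.
P→Q: (-10)(7) − (1)(10) = -80
Q→R: (1)(-4) − (1)(7) = -11
R→S: (1)(-3) − (-1)(-4) = -7
S→T: (-1)(-6) − (0)(-3) = 6
T→U: (0)(-3) − (-5)(-6) = -30
U→P: (-5)(10) − (-10)(-3) = -80
Σ = -202
Area = |Σ|/2 = 101.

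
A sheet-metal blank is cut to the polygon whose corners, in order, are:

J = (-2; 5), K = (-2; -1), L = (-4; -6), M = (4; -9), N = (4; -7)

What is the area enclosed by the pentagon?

47

Apply the shoelace (surveyor's) formula: 2A = Σ (x_i·y_{i+1} − x_{i+1}·y_i), indices taken mod 5.
Cross-terms: 12, 8, 60, 8, 6  ⇒  Σ = 94
Area = |Σ|/2 = 47.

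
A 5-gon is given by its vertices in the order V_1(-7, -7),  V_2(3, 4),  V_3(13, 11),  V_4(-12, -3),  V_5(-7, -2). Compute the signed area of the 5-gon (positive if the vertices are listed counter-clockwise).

Apply Gauss's area formula: 2A = Σ (x_i·y_{i+1} − x_{i+1}·y_i), indices taken mod 5.
Cross-terms: -7, -19, 93, 3, 35  ⇒  Σ = 105
Signed area = Σ/2 = 52.5 (positive ⇒ counter-clockwise traversal).

52.5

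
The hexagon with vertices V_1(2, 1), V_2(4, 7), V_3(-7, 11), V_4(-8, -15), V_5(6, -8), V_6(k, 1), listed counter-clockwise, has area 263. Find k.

Write out the shoelace sum; only the two edges meeting at V_6 involve k:
2·Area = [(6·1 − k·(-8)) + (k·1 − 2·1)] + 450
       = 9·k + 454 = 526
⇒ k = 8.

8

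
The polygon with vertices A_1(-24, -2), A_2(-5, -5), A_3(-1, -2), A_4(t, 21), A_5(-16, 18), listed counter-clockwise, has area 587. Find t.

14

Write out the shoelace sum; only the two edges meeting at A_4 involve t:
2·Area = [((-1)·21 − t·(-2)) + (t·18 − (-16)·21)] + 579
       = 20·t + 894 = 1174
⇒ t = 14.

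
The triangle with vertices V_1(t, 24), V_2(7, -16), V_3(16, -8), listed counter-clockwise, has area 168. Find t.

The doubled signed area Σ (x_i y_{i+1} − x_{i+1} y_i) is linear in t.
With t=0 it equals 416; the coefficient of t is -8 (from the two edges through V_1).
So -8·t + 416 = 2·168 = 336 ⇒ t = 10.

10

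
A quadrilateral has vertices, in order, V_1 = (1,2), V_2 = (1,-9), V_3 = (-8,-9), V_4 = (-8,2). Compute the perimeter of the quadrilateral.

40

|V_1V_2| = √((0)² + (-11)²) = √121 = 11
|V_2V_3| = √((-9)² + (0)²) = √81 = 9
|V_3V_4| = √((0)² + (11)²) = √121 = 11
|V_4V_1| = √((9)² + (0)²) = √81 = 9
Perimeter = 11 + 9 + 11 + 9 = 40.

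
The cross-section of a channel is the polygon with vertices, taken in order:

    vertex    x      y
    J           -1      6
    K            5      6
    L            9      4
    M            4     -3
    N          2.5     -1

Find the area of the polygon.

47.75

J→K: (-1)(6) − (5)(6) = -36
K→L: (5)(4) − (9)(6) = -34
L→M: (9)(-3) − (4)(4) = -43
M→N: (4)(-1) − (2.5)(-3) = 3.5
N→J: (2.5)(6) − (-1)(-1) = 14
Σ = -95.5
Area = |Σ|/2 = 47.75.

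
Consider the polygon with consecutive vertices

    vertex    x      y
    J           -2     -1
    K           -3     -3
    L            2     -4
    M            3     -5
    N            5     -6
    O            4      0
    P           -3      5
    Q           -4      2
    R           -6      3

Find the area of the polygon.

Apply the shoelace (surveyor's) formula: 2A = Σ (x_i·y_{i+1} − x_{i+1}·y_i), indices taken mod 9.
Σ = (3) + (18) + (2) + (7) + (24) + (20) + (14) + (0) + (12) = 100
Area = |Σ|/2 = 50.

50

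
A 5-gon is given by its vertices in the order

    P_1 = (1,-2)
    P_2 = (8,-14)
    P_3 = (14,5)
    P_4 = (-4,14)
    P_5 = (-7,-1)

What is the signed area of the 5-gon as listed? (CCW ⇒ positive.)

285.5

Apply the shoelace (surveyor's) formula: 2A = Σ (x_i·y_{i+1} − x_{i+1}·y_i), indices taken mod 5.
Cross-terms: 2, 236, 216, 102, 15  ⇒  Σ = 571
Signed area = Σ/2 = 285.5 (positive ⇒ counter-clockwise traversal).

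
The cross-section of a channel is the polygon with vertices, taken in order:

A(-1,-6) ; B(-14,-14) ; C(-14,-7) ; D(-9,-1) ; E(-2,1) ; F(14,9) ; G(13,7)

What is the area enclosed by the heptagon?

Apply Gauss's area formula: 2A = Σ (x_i·y_{i+1} − x_{i+1}·y_i), indices taken mod 7.
Σ = (-70) + (-98) + (-49) + (-11) + (-32) + (-19) + (-71) = -350
Area = |Σ|/2 = 175.

175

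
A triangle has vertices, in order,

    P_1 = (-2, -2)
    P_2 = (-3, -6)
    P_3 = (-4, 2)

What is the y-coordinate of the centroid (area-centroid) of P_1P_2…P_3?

Apply the shoelace formula. First the cross-terms c_i = x_i·y_{i+1} − x_{i+1}·y_i:
  6, -30, 12  ⇒  2A = -12, A = -6.
Then Σ (y_i + y_{i+1})·c_i = 72, so ȳ = 72 / (6·(-6)) = -2.

-2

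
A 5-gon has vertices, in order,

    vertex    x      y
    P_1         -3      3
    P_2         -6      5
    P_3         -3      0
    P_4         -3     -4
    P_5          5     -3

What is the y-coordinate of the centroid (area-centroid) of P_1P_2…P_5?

-152/195

Apply Gauss's area formula. First the cross-terms c_i = x_i·y_{i+1} − x_{i+1}·y_i:
  3, 15, 12, 29, 6  ⇒  2A = 65, A = 32.5.
Then Σ (y_i + y_{i+1})·c_i = -152, so ȳ = -152 / (6·32.5) = -152/195.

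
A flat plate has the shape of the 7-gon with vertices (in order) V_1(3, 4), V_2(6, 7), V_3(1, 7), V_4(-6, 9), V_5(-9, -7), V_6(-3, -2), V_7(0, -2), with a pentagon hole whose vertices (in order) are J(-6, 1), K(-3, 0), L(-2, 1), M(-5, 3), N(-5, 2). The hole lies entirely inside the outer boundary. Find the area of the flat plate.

102

Outer boundary:
Apply the shoelace (surveyor's) formula: 2A = Σ (x_i·y_{i+1} − x_{i+1}·y_i), indices taken mod 7.
V_1→V_2: (3)(7) − (6)(4) = -3
V_2→V_3: (6)(7) − (1)(7) = 35
V_3→V_4: (1)(9) − (-6)(7) = 51
V_4→V_5: (-6)(-7) − (-9)(9) = 123
V_5→V_6: (-9)(-2) − (-3)(-7) = -3
V_6→V_7: (-3)(-2) − (0)(-2) = 6
V_7→V_1: (0)(4) − (3)(-2) = 6
Σ = 215
Area = |Σ|/2 = 107.5.
Hole:
Cross-terms: 3, -3, -1, 5, 7  ⇒  Σ = 11
Area = |Σ|/2 = 5.5.
Net area = 107.5 − 5.5 = 102.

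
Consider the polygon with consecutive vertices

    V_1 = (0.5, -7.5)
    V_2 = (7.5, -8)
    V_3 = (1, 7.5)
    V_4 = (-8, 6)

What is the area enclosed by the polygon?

119.75

Apply the surveyor's formula: 2A = Σ (x_i·y_{i+1} − x_{i+1}·y_i), indices taken mod 4.
Σ = (52.25) + (64.25) + (66) + (57) = 239.5
Area = |Σ|/2 = 119.75.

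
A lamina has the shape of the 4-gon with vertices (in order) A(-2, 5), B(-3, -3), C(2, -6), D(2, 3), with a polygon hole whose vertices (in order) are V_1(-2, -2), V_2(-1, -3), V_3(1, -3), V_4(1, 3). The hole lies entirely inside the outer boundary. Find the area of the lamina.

29.5

Outer boundary:
Apply Gauss's area formula: 2A = Σ (x_i·y_{i+1} − x_{i+1}·y_i), indices taken mod 4.
Cross-terms: 21, 24, 18, 16  ⇒  Σ = 79
Area = |Σ|/2 = 39.5.
Hole:
Apply Gauss's area formula: 2A = Σ (x_i·y_{i+1} − x_{i+1}·y_i), indices taken mod 4.
Σ = (4) + (6) + (6) + (4) = 20
Area = |Σ|/2 = 10.
Net area = 39.5 − 10 = 29.5.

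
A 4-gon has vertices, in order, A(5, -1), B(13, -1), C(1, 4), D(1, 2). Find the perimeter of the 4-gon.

|AB| = √((8)² + (0)²) = √64 = 8
|BC| = √((-12)² + (5)²) = √169 = 13
|CD| = √((0)² + (-2)²) = √4 = 2
|DA| = √((4)² + (-3)²) = √25 = 5
Perimeter = 8 + 13 + 2 + 5 = 28.

28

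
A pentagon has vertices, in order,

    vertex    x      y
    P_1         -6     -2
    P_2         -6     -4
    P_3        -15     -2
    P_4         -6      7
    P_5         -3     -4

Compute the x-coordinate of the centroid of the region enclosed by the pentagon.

-57/7

Apply the shoelace formula. First the cross-terms c_i = x_i·y_{i+1} − x_{i+1}·y_i:
  12, -48, -117, 45, -18  ⇒  2A = -126, A = -63.
Then Σ (x_i + x_{i+1})·c_i = 3078, so x̄ = 3078 / (6·(-63)) = -57/7.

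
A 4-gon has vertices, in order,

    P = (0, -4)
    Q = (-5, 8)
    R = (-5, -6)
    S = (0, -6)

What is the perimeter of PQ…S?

|PQ| = √((-5)² + (12)²) = √169 = 13
|QR| = √((0)² + (-14)²) = √196 = 14
|RS| = √((5)² + (0)²) = √25 = 5
|SP| = √((0)² + (2)²) = √4 = 2
Perimeter = 13 + 14 + 5 + 2 = 34.

34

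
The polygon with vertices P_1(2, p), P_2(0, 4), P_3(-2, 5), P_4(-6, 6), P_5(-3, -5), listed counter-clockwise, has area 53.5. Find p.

Write out the shoelace sum; only the two edges meeting at P_1 involve p:
2·Area = [((-3)·p − 2·(-5)) + (2·4 − 0·p)] + 74
       = -3·p + 92 = 107
⇒ p = -5.

-5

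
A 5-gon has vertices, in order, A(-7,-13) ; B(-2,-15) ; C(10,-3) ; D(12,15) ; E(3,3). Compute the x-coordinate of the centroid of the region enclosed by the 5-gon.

761/197

Apply the shoelace formula. First the cross-terms c_i = x_i·y_{i+1} − x_{i+1}·y_i:
  79, 156, 186, -9, -18  ⇒  2A = 394, A = 197.
Then Σ (x_i + x_{i+1})·c_i = 4566, so x̄ = 4566 / (6·197) = 761/197.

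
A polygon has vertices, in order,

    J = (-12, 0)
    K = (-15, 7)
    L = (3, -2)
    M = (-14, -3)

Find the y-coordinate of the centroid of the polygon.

Apply the shoelace formula. First the cross-terms c_i = x_i·y_{i+1} − x_{i+1}·y_i:
  -84, 9, -37, -36  ⇒  2A = -148, A = -74.
Then Σ (y_i + y_{i+1})·c_i = -250, so ȳ = -250 / (6·(-74)) = 125/222.

125/222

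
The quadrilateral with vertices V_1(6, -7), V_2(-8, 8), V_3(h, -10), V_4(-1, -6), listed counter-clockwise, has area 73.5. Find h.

The doubled signed area Σ (x_i y_{i+1} − x_{i+1} y_i) is linear in h.
With h=0 it equals 105; the coefficient of h is -14 (from the two edges through V_3).
So -14·h + 105 = 2·73.5 = 147 ⇒ h = -3.

-3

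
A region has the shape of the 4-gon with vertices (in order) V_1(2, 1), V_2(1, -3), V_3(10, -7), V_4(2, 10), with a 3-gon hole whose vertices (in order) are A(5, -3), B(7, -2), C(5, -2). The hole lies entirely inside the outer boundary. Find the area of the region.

55

Outer boundary:
Apply the surveyor's formula: 2A = Σ (x_i·y_{i+1} − x_{i+1}·y_i), indices taken mod 4.
Σ = (-7) + (23) + (114) + (-18) = 112
Area = |Σ|/2 = 56.
Hole:
Apply Gauss's area formula: 2A = Σ (x_i·y_{i+1} − x_{i+1}·y_i), indices taken mod 3.
Σ = (11) + (-4) + (-5) = 2
Area = |Σ|/2 = 1.
Net area = 56 − 1 = 55.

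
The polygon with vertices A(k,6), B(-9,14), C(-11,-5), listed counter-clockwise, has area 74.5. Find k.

The doubled signed area Σ (x_i y_{i+1} − x_{i+1} y_i) is linear in k.
With k=0 it equals 187; the coefficient of k is 19 (from the two edges through A).
So 19·k + 187 = 2·74.5 = 149 ⇒ k = -2.

-2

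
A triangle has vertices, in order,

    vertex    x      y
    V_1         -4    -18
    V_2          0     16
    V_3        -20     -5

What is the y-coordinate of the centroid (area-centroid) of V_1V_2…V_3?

-7/3

Apply the surveyor's formula. First the cross-terms c_i = x_i·y_{i+1} − x_{i+1}·y_i:
  -64, 320, 340  ⇒  2A = 596, A = 298.
Then Σ (y_i + y_{i+1})·c_i = -4172, so ȳ = -4172 / (6·298) = -7/3.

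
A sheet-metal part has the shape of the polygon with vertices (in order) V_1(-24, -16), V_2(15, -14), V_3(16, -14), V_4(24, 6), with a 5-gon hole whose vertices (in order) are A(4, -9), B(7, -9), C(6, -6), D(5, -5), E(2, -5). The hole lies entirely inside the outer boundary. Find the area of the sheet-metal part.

Outer boundary:
Σ = (576) + (14) + (432) + (-240) = 782
Area = |Σ|/2 = 391.
Hole:
Apply Gauss's area formula: 2A = Σ (x_i·y_{i+1} − x_{i+1}·y_i), indices taken mod 5.
A→B: (4)(-9) − (7)(-9) = 27
B→C: (7)(-6) − (6)(-9) = 12
C→D: (6)(-5) − (5)(-6) = 0
D→E: (5)(-5) − (2)(-5) = -15
E→A: (2)(-9) − (4)(-5) = 2
Σ = 26
Area = |Σ|/2 = 13.
Net area = 391 − 13 = 378.

378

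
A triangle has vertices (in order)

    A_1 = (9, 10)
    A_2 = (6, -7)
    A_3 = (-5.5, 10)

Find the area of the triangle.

A_1→A_2: (9)(-7) − (6)(10) = -123
A_2→A_3: (6)(10) − (-5.5)(-7) = 21.5
A_3→A_1: (-5.5)(10) − (9)(10) = -145
Σ = -246.5
Area = |Σ|/2 = 123.25.

123.25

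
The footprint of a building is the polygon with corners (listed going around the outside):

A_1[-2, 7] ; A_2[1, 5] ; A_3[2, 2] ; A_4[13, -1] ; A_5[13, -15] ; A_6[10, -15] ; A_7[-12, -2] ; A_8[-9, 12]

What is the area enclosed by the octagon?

340.5

Apply the shoelace formula: 2A = Σ (x_i·y_{i+1} − x_{i+1}·y_i), indices taken mod 8.
Σ = (-17) + (-8) + (-28) + (-182) + (-45) + (-200) + (-162) + (-39) = -681
Area = |Σ|/2 = 340.5.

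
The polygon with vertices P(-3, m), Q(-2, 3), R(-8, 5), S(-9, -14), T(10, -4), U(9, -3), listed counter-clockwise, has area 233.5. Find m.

12

The doubled signed area Σ (x_i y_{i+1} − x_{i+1} y_i) is linear in m.
With m=0 it equals 335; the coefficient of m is 11 (from the two edges through P).
So 11·m + 335 = 2·233.5 = 467 ⇒ m = 12.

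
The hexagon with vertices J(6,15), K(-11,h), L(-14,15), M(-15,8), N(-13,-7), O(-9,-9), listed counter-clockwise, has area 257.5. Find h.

Write out the shoelace sum; only the two edges meeting at K involve h:
2·Area = [(6·h − (-11)·15) + ((-11)·15 − (-14)·h)] + 295
       = 20·h + 295 = 515
⇒ h = 11.

11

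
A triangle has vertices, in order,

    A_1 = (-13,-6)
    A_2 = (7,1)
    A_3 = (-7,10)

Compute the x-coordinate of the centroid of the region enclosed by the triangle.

Apply Gauss's area formula. First the cross-terms c_i = x_i·y_{i+1} − x_{i+1}·y_i:
  29, 77, 172  ⇒  2A = 278, A = 139.
Then Σ (x_i + x_{i+1})·c_i = -3614, so x̄ = -3614 / (6·139) = -13/3.

-13/3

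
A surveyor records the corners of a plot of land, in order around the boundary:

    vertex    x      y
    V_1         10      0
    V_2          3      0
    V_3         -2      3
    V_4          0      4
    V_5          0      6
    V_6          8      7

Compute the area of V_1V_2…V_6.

Apply Gauss's area formula: 2A = Σ (x_i·y_{i+1} − x_{i+1}·y_i), indices taken mod 6.
Cross-terms: 0, 9, -8, 0, -48, -70  ⇒  Σ = -117
Area = |Σ|/2 = 58.5.

58.5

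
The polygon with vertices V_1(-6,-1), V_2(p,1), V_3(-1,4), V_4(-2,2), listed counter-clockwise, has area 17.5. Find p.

4

The doubled signed area Σ (x_i y_{i+1} − x_{i+1} y_i) is linear in p.
With p=0 it equals 15; the coefficient of p is 5 (from the two edges through V_2).
So 5·p + 15 = 2·17.5 = 35 ⇒ p = 4.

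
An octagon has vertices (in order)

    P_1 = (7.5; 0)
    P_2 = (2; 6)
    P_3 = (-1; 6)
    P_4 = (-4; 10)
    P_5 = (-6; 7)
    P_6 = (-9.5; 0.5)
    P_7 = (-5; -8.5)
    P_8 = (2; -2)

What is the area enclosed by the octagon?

148.875

Apply the shoelace formula: 2A = Σ (x_i·y_{i+1} − x_{i+1}·y_i), indices taken mod 8.
P_1→P_2: (7.5)(6) − (2)(0) = 45
P_2→P_3: (2)(6) − (-1)(6) = 18
P_3→P_4: (-1)(10) − (-4)(6) = 14
P_4→P_5: (-4)(7) − (-6)(10) = 32
P_5→P_6: (-6)(0.5) − (-9.5)(7) = 63.5
P_6→P_7: (-9.5)(-8.5) − (-5)(0.5) = 83.25
P_7→P_8: (-5)(-2) − (2)(-8.5) = 27
P_8→P_1: (2)(0) − (7.5)(-2) = 15
Σ = 297.75
Area = |Σ|/2 = 148.875.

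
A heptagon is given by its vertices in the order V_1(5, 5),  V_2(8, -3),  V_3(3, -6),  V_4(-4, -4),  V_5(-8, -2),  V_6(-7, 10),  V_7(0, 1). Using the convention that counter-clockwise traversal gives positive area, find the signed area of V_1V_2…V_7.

-130

Apply the shoelace (surveyor's) formula: 2A = Σ (x_i·y_{i+1} − x_{i+1}·y_i), indices taken mod 7.
V_1→V_2: (5)(-3) − (8)(5) = -55
V_2→V_3: (8)(-6) − (3)(-3) = -39
V_3→V_4: (3)(-4) − (-4)(-6) = -36
V_4→V_5: (-4)(-2) − (-8)(-4) = -24
V_5→V_6: (-8)(10) − (-7)(-2) = -94
V_6→V_7: (-7)(1) − (0)(10) = -7
V_7→V_1: (0)(5) − (5)(1) = -5
Σ = -260
Signed area = Σ/2 = -130 (negative ⇒ clockwise traversal).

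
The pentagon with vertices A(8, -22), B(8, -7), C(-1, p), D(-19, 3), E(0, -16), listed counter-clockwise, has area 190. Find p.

-6

The doubled signed area Σ (x_i y_{i+1} − x_{i+1} y_i) is linear in p.
With p=0 it equals 542; the coefficient of p is 27 (from the two edges through C).
So 27·p + 542 = 2·190 = 380 ⇒ p = -6.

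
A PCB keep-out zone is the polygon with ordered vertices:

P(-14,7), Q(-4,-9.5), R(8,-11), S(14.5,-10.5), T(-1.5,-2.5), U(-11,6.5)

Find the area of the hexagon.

140.625

Apply the shoelace formula: 2A = Σ (x_i·y_{i+1} − x_{i+1}·y_i), indices taken mod 6.
Σ = (161) + (120) + (75.5) + (-52) + (-37.25) + (14) = 281.25
Area = |Σ|/2 = 140.625.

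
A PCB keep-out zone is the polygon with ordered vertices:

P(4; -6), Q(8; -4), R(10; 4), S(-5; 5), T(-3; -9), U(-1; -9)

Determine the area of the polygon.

Apply the shoelace formula: 2A = Σ (x_i·y_{i+1} − x_{i+1}·y_i), indices taken mod 6.
P→Q: (4)(-4) − (8)(-6) = 32
Q→R: (8)(4) − (10)(-4) = 72
R→S: (10)(5) − (-5)(4) = 70
S→T: (-5)(-9) − (-3)(5) = 60
T→U: (-3)(-9) − (-1)(-9) = 18
U→P: (-1)(-6) − (4)(-9) = 42
Σ = 294
Area = |Σ|/2 = 147.

147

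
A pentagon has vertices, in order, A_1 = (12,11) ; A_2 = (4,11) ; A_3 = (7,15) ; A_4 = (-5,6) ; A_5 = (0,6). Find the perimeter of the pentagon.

46

|A_1A_2| = √((-8)² + (0)²) = √64 = 8
|A_2A_3| = √((3)² + (4)²) = √25 = 5
|A_3A_4| = √((-12)² + (-9)²) = √225 = 15
|A_4A_5| = √((5)² + (0)²) = √25 = 5
|A_5A_1| = √((12)² + (5)²) = √169 = 13
Perimeter = 8 + 5 + 15 + 5 + 13 = 46.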